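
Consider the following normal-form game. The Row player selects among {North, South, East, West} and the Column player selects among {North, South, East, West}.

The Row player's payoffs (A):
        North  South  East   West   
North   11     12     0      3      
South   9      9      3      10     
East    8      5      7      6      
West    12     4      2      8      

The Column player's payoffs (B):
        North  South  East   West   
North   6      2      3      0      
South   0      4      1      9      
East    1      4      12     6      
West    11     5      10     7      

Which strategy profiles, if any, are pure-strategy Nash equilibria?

(South, West), (East, East), and (West, North)

A profile is a Nash equilibrium when each player is best-responding to the other.
The Row player's best responses — vs North: West (payoff 12); vs South: North (payoff 12); vs East: East (payoff 7); vs West: South (payoff 10).
The Column player's best responses — vs North: North (payoff 6); vs South: West (payoff 9); vs East: East (payoff 12); vs West: North (payoff 11).
Mutual best responses occur at (South, West), (East, East), and (West, North); at each, neither player gains by switching.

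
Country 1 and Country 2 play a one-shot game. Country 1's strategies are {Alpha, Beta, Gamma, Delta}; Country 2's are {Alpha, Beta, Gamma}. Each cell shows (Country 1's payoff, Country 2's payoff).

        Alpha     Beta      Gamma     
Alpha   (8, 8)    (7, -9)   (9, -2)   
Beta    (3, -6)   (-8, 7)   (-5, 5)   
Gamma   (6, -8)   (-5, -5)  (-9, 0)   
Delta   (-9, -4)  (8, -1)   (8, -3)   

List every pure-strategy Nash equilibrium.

A profile is a Nash equilibrium when each player is best-responding to the other.
Country 1's best responses — vs Alpha: Alpha (payoff 8); vs Beta: Delta (payoff 8); vs Gamma: Alpha (payoff 9).
Country 2's best responses — vs Alpha: Alpha (payoff 8); vs Beta: Beta (payoff 7); vs Gamma: Gamma (payoff 0); vs Delta: Beta (payoff -1).
Mutual best responses occur at (Alpha, Alpha) and (Delta, Beta); at each, neither player gains by switching.

(Alpha, Alpha) and (Delta, Beta)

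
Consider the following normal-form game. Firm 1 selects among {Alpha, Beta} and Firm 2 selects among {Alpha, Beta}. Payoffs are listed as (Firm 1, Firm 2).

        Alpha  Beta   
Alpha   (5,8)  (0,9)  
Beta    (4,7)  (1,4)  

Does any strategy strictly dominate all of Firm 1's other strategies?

No strictly dominant strategy

Check whether one of Firm 1's strategies beats all alternatives regardless of what the opponent does.
Alpha is not dominant: against Beta, Beta gives 1 > 0.
Beta is not dominant: against Alpha, Alpha gives 5 > 4.
No single strategy is best against every opponent action.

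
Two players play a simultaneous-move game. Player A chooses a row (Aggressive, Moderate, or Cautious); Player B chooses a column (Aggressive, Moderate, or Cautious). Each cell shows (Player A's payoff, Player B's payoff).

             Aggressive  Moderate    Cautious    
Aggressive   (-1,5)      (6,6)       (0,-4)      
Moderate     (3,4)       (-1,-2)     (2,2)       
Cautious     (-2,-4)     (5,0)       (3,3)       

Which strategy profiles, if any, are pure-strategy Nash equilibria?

Check mutual best responses: a cell is a NE iff neither player can gain by unilaterally deviating.
Player A's best responses — vs Aggressive: Moderate (payoff 3); vs Moderate: Aggressive (payoff 6); vs Cautious: Cautious (payoff 3).
Player B's best responses — vs Aggressive: Moderate (payoff 6); vs Moderate: Aggressive (payoff 4); vs Cautious: Cautious (payoff 3).
Mutual best responses occur at (Aggressive, Moderate), (Moderate, Aggressive), and (Cautious, Cautious); at each, neither player gains by switching.

(Aggressive, Moderate), (Moderate, Aggressive), and (Cautious, Cautious)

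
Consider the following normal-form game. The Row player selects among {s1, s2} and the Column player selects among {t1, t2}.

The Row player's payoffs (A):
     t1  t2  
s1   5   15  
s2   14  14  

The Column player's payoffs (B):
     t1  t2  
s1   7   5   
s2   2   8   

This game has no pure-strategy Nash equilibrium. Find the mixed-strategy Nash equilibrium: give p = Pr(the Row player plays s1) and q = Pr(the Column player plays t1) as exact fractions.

Each player's mixing probability is pinned down by making the *other* player indifferent.
The Column player indifferent between t1 and t2: p·7 + (1−p)·2 = p·5 + (1−p)·8 ⟹ 2 + 5p = 8 + (-3)p ⟹ p = 3/4.
The Row player indifferent between s1 and s2: q·5 + (1−q)·15 = q·14 + (1−q)·14 ⟹ 15 + (-10)q = 14 + 0q ⟹ q = 1/10.

p = 3/4, q = 1/10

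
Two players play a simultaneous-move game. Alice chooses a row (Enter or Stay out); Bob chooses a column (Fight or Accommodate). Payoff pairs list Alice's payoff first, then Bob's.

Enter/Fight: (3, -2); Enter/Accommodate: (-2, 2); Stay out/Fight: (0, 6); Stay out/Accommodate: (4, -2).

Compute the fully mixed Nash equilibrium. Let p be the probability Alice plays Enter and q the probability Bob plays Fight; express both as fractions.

In a mixed NE each player is indifferent between their pure strategies, so the opponent's mix sets the indifference.
Bob indifferent between Fight and Accommodate: p·(-2) + (1−p)·6 = p·2 + (1−p)·(-2) ⟹ 6 + (-8)p = (-2) + 4p ⟹ p = 2/3.
Alice indifferent between Enter and Stay out: q·3 + (1−q)·(-2) = q·0 + (1−q)·4 ⟹ (-2) + 5q = 4 + (-4)q ⟹ q = 2/3.

p = 2/3, q = 2/3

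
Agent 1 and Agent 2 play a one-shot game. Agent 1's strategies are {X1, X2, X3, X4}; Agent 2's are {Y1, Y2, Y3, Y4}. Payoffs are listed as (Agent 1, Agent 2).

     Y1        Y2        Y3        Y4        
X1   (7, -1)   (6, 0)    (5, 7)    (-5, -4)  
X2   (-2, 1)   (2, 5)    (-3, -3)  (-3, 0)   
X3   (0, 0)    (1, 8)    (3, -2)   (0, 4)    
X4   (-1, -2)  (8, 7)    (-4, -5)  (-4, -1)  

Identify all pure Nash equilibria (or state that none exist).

Find each player's best response to every opponent strategy; NE are the intersections.
Agent 1's best responses — vs Y1: X1 (payoff 7); vs Y2: X4 (payoff 8); vs Y3: X1 (payoff 5); vs Y4: X3 (payoff 0).
Agent 2's best responses — vs X1: Y3 (payoff 7); vs X2: Y2 (payoff 5); vs X3: Y2 (payoff 8); vs X4: Y2 (payoff 7).
Mutual best responses occur at (X1, Y3) and (X4, Y2); at each, neither player gains by switching.

(X1, Y3) and (X4, Y2)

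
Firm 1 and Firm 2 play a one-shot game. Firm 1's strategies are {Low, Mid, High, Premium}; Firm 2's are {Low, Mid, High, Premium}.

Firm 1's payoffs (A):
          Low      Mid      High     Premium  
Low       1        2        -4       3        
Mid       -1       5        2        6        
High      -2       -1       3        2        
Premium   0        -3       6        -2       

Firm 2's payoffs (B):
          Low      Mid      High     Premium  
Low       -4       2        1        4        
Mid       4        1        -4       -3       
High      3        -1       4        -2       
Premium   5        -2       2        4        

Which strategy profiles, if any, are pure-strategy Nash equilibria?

Check mutual best responses: a cell is a NE iff neither player can gain by unilaterally deviating.
Firm 1's best responses — vs Low: Low (payoff 1); vs Mid: Mid (payoff 5); vs High: Premium (payoff 6); vs Premium: Mid (payoff 6).
Firm 2's best responses — vs Low: Premium (payoff 4); vs Mid: Low (payoff 4); vs High: High (payoff 4); vs Premium: Low (payoff 5).
No cell has both players best-responding. For instance, Firm 1's best reply to High is Premium, but against Premium Firm 2 prefers Low over High.

No pure-strategy Nash equilibrium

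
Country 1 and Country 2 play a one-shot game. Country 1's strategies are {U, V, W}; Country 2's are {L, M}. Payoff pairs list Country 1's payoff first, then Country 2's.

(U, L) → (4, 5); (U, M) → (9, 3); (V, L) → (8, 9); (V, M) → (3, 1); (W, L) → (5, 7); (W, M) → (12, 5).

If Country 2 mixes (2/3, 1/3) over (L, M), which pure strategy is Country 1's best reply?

Country 1's best reply maximizes expected payoff against the mix.
U: (2/3)·4 + (1/3)·9 = 17/3
V: (2/3)·8 + (1/3)·3 = 19/3
W: (2/3)·5 + (1/3)·12 = 22/3
Highest expected payoff is 22/3, from W.

W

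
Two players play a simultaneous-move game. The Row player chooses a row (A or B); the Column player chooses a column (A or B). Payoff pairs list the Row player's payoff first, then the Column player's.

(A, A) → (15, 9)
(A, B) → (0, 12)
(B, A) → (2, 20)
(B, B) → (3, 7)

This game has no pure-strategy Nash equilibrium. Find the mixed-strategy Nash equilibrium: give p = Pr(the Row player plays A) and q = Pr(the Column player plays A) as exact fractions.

p = 13/16, q = 3/16

In a mixed NE each player is indifferent between their pure strategies, so the opponent's mix sets the indifference.
The Column player indifferent between A and B: p·9 + (1−p)·20 = p·12 + (1−p)·7 ⟹ 20 + (-11)p = 7 + 5p ⟹ p = 13/16.
The Row player indifferent between A and B: q·15 + (1−q)·0 = q·2 + (1−q)·3 ⟹ 0 + 15q = 3 + (-1)q ⟹ q = 3/16.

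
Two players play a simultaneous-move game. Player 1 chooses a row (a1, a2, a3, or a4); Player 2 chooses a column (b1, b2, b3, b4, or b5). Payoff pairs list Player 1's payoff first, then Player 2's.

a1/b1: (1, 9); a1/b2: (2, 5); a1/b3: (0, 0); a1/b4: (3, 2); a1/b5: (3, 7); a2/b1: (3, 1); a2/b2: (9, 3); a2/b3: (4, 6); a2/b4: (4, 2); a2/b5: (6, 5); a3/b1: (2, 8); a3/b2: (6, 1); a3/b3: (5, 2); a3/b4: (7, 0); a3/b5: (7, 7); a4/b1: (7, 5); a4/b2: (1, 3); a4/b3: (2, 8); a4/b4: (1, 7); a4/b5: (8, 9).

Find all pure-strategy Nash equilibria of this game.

(a4, b5)

A profile is a Nash equilibrium when each player is best-responding to the other.
Player 1's best responses — vs b1: a4 (payoff 7); vs b2: a2 (payoff 9); vs b3: a3 (payoff 5); vs b4: a3 (payoff 7); vs b5: a4 (payoff 8).
Player 2's best responses — vs a1: b1 (payoff 9); vs a2: b3 (payoff 6); vs a3: b1 (payoff 8); vs a4: b5 (payoff 9).
The only mutual best response is (a4, b5); neither player gains by switching there.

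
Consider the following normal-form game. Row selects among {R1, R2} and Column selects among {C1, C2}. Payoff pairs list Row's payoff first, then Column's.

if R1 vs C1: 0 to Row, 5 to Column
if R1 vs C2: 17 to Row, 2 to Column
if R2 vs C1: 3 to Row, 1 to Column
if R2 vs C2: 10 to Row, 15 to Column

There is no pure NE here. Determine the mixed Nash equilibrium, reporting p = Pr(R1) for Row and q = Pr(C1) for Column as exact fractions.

p = 14/17, q = 7/10

Each player's mixing probability is pinned down by making the *other* player indifferent.
Column indifferent between C1 and C2: p·5 + (1−p)·1 = p·2 + (1−p)·15 ⟹ 1 + 4p = 15 + (-13)p ⟹ p = 14/17.
Row indifferent between R1 and R2: q·0 + (1−q)·17 = q·3 + (1−q)·10 ⟹ 17 + (-17)q = 10 + (-7)q ⟹ q = 7/10.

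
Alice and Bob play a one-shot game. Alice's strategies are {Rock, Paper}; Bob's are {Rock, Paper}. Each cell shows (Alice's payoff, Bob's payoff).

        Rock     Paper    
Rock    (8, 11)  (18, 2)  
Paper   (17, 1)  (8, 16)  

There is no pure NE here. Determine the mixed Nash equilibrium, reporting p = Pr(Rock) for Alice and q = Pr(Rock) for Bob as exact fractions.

p = 5/8, q = 10/19

Each player's mixing probability is pinned down by making the *other* player indifferent.
Bob indifferent between Rock and Paper: p·11 + (1−p)·1 = p·2 + (1−p)·16 ⟹ 1 + 10p = 16 + (-14)p ⟹ p = 5/8.
Alice indifferent between Rock and Paper: q·8 + (1−q)·18 = q·17 + (1−q)·8 ⟹ 18 + (-10)q = 8 + 9q ⟹ q = 10/19.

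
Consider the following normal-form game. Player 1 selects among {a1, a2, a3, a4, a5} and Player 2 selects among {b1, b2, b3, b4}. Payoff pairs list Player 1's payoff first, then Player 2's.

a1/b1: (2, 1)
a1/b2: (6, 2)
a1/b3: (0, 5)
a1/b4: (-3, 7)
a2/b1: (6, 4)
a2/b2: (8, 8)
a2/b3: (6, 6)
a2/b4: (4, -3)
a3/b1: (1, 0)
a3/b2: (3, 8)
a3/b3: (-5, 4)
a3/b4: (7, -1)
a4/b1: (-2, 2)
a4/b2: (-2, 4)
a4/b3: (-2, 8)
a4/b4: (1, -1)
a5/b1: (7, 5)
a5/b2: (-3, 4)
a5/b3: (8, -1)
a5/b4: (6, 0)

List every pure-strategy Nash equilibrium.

A profile is a Nash equilibrium when each player is best-responding to the other.
Player 1's best responses — vs b1: a5 (payoff 7); vs b2: a2 (payoff 8); vs b3: a5 (payoff 8); vs b4: a3 (payoff 7).
Player 2's best responses — vs a1: b4 (payoff 7); vs a2: b2 (payoff 8); vs a3: b2 (payoff 8); vs a4: b3 (payoff 8); vs a5: b1 (payoff 5).
Mutual best responses occur at (a2, b2) and (a5, b1); at each, neither player gains by switching.

(a2, b2) and (a5, b1)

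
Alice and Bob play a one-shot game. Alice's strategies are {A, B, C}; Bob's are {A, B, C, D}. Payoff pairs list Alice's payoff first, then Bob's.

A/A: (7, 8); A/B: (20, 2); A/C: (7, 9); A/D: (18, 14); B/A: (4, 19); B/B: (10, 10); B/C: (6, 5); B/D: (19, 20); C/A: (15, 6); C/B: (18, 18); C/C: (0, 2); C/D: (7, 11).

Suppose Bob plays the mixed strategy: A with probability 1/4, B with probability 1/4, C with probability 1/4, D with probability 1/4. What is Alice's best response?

Compute Alice's expected payoff from each pure strategy against the given mix.
A: (1/4)·7 + (1/4)·20 + (1/4)·7 + (1/4)·18 = 13
B: (1/4)·4 + (1/4)·10 + (1/4)·6 + (1/4)·19 = 39/4
C: (1/4)·15 + (1/4)·18 + (1/4)·0 + (1/4)·7 = 10
Highest expected payoff is 13, from A.

A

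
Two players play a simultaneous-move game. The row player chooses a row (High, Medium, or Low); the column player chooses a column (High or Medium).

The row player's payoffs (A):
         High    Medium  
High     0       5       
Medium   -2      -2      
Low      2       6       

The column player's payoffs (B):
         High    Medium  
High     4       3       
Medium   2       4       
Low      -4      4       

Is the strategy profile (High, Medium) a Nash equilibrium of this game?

No

Holding the column player at Medium: the row player gets 5 from High but could get 6 by switching to Low. The row player has a profitable deviation.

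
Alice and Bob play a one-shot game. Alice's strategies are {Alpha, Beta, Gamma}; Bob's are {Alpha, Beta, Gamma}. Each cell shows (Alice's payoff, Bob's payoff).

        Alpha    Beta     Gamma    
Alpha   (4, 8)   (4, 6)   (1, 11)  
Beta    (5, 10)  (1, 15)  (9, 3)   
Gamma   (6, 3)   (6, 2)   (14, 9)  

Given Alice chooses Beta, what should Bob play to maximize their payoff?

With Alice fixed at Beta, Bob's payoffs are: Alpha → 10, Beta → 15, Gamma → 3.
The maximum is 15, achieved by Beta.

Beta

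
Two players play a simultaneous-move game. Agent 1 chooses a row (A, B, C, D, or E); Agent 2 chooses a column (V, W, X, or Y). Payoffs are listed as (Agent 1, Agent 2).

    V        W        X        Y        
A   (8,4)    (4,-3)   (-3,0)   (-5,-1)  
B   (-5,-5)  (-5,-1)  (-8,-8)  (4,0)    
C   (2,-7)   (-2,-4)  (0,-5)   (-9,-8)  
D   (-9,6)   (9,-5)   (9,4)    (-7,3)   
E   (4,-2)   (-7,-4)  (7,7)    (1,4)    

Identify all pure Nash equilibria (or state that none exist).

Find each player's best response to every opponent strategy; NE are the intersections.
Agent 1's best responses — vs V: A (payoff 8); vs W: D (payoff 9); vs X: D (payoff 9); vs Y: B (payoff 4).
Agent 2's best responses — vs A: V (payoff 4); vs B: Y (payoff 0); vs C: W (payoff -4); vs D: V (payoff 6); vs E: X (payoff 7).
Mutual best responses occur at (A, V) and (B, Y); at each, neither player gains by switching.

(A, V) and (B, Y)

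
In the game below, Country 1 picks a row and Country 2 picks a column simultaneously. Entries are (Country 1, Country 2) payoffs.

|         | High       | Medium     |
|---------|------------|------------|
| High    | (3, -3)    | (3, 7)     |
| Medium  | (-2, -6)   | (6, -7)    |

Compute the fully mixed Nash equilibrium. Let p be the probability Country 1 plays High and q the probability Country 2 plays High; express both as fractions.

p = 1/11, q = 3/8

In a mixed NE each player is indifferent between their pure strategies, so the opponent's mix sets the indifference.
Country 2 indifferent between High and Medium: p·(-3) + (1−p)·(-6) = p·7 + (1−p)·(-7) ⟹ (-6) + 3p = (-7) + 14p ⟹ p = 1/11.
Country 1 indifferent between High and Medium: q·3 + (1−q)·3 = q·(-2) + (1−q)·6 ⟹ 3 + 0q = 6 + (-8)q ⟹ q = 3/8.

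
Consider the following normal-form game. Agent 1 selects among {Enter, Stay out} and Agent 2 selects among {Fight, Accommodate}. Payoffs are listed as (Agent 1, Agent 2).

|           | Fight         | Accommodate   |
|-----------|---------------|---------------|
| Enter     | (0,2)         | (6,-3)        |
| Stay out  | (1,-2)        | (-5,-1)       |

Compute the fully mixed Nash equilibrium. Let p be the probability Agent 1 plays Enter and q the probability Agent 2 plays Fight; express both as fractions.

p = 1/6, q = 11/12

Each player's mixing probability is pinned down by making the *other* player indifferent.
Agent 2 indifferent between Fight and Accommodate: p·2 + (1−p)·(-2) = p·(-3) + (1−p)·(-1) ⟹ (-2) + 4p = (-1) + (-2)p ⟹ p = 1/6.
Agent 1 indifferent between Enter and Stay out: q·0 + (1−q)·6 = q·1 + (1−q)·(-5) ⟹ 6 + (-6)q = (-5) + 6q ⟹ q = 11/12.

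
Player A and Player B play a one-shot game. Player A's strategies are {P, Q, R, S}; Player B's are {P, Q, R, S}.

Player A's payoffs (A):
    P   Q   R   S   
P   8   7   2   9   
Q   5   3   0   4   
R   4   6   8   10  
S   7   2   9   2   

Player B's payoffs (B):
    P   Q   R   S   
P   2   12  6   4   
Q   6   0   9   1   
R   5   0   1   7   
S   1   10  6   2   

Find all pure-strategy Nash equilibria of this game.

(P, Q) and (R, S)

A profile is a Nash equilibrium when each player is best-responding to the other.
Player A's best responses — vs P: P (payoff 8); vs Q: P (payoff 7); vs R: S (payoff 9); vs S: R (payoff 10).
Player B's best responses — vs P: Q (payoff 12); vs Q: R (payoff 9); vs R: S (payoff 7); vs S: Q (payoff 10).
Mutual best responses occur at (P, Q) and (R, S); at each, neither player gains by switching.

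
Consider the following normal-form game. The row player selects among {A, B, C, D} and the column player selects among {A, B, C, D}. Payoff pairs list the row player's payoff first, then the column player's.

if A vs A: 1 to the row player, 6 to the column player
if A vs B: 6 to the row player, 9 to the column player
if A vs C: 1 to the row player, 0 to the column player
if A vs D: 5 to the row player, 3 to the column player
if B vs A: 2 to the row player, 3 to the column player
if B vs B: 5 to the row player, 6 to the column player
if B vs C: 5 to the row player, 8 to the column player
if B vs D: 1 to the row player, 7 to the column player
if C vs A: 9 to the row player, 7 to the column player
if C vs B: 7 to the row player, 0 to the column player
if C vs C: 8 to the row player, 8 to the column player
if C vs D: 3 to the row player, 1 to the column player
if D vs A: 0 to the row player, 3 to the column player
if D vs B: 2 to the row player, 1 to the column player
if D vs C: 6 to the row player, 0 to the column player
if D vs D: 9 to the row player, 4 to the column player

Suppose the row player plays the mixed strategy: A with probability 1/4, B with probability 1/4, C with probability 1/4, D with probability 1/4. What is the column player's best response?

A

Compute the column player's expected payoff from each pure strategy against the given mix.
A: (1/4)·6 + (1/4)·3 + (1/4)·7 + (1/4)·3 = 19/4
B: (1/4)·9 + (1/4)·6 + (1/4)·0 + (1/4)·1 = 4
C: (1/4)·0 + (1/4)·8 + (1/4)·8 + (1/4)·0 = 4
D: (1/4)·3 + (1/4)·7 + (1/4)·1 + (1/4)·4 = 15/4
Highest expected payoff is 19/4, from A.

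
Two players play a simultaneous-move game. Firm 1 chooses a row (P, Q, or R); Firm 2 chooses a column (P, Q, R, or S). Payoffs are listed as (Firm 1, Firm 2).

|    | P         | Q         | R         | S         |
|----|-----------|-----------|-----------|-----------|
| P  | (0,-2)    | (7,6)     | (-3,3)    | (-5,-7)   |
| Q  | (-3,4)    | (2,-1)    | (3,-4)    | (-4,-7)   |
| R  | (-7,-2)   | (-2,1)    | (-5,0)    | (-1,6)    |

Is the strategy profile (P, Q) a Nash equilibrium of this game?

Holding Firm 2 at Q: Firm 1 gets 7 from P, versus 2 from Q, -2 from R. No profitable deviation for Firm 1.
Holding Firm 1 at P: Firm 2 gets 6 from Q, versus -2 from P, 3 from R, -7 from S. No profitable deviation for Firm 2 either.

Yes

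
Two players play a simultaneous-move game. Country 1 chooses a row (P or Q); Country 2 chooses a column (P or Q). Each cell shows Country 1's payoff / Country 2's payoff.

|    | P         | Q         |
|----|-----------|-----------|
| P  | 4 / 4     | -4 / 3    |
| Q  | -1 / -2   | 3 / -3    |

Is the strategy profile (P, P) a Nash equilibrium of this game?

Holding Country 2 at P: Country 1 gets 4 from P, versus -1 from Q. No profitable deviation for Country 1.
Holding Country 1 at P: Country 2 gets 4 from P, versus 3 from Q. No profitable deviation for Country 2 either.

Yes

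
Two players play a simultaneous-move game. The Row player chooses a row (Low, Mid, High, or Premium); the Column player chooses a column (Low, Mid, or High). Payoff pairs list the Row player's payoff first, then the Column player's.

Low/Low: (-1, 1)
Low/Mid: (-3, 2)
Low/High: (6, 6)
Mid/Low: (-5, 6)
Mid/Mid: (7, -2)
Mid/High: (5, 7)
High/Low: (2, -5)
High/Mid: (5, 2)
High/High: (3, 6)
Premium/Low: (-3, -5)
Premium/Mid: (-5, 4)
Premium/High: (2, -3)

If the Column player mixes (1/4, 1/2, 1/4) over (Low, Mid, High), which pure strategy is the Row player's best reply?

High

The Row player's best reply maximizes expected payoff against the mix.
Low: (1/4)·(-1) + (1/2)·(-3) + (1/4)·6 = -1/4
Mid: (1/4)·(-5) + (1/2)·7 + (1/4)·5 = 7/2
High: (1/4)·2 + (1/2)·5 + (1/4)·3 = 15/4
Premium: (1/4)·(-3) + (1/2)·(-5) + (1/4)·2 = -11/4
Highest expected payoff is 15/4, from High.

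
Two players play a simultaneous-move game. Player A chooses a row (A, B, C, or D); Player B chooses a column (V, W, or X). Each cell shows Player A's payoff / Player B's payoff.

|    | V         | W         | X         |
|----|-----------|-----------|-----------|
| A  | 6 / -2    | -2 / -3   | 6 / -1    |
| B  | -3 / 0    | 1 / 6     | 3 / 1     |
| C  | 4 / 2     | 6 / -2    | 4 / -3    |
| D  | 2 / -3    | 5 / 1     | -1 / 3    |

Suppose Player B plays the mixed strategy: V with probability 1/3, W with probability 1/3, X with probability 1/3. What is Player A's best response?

C

Player A's best reply maximizes expected payoff against the mix.
A: (1/3)·6 + (1/3)·(-2) + (1/3)·6 = 10/3
B: (1/3)·(-3) + (1/3)·1 + (1/3)·3 = 1/3
C: (1/3)·4 + (1/3)·6 + (1/3)·4 = 14/3
D: (1/3)·2 + (1/3)·5 + (1/3)·(-1) = 2
Highest expected payoff is 14/3, from C.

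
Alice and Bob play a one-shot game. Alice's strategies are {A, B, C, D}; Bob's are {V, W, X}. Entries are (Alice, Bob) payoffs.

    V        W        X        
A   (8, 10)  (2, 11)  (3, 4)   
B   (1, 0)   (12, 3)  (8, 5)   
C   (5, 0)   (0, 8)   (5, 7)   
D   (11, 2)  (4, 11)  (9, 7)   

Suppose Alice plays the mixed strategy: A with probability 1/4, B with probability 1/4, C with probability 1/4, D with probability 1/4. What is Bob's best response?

W

Bob's best reply maximizes expected payoff against the mix.
V: (1/4)·10 + (1/4)·0 + (1/4)·0 + (1/4)·2 = 3
W: (1/4)·11 + (1/4)·3 + (1/4)·8 + (1/4)·11 = 33/4
X: (1/4)·4 + (1/4)·5 + (1/4)·7 + (1/4)·7 = 23/4
Highest expected payoff is 33/4, from W.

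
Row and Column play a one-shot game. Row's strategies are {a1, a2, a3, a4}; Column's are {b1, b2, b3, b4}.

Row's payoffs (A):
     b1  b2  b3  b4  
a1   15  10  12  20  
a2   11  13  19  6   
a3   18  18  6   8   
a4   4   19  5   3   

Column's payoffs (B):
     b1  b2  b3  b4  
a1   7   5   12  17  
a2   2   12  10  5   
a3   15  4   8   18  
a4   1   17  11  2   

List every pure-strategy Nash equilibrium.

Check mutual best responses: a cell is a NE iff neither player can gain by unilaterally deviating.
Row's best responses — vs b1: a3 (payoff 18); vs b2: a4 (payoff 19); vs b3: a2 (payoff 19); vs b4: a1 (payoff 20).
Column's best responses — vs a1: b4 (payoff 17); vs a2: b2 (payoff 12); vs a3: b4 (payoff 18); vs a4: b2 (payoff 17).
Mutual best responses occur at (a1, b4) and (a4, b2); at each, neither player gains by switching.

(a1, b4) and (a4, b2)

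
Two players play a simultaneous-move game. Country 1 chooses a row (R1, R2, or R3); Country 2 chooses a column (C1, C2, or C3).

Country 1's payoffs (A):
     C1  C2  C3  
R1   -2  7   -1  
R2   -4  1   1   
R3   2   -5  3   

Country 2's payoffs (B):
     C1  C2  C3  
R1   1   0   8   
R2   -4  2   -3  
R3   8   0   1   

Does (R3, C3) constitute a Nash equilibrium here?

No

Holding Country 2 at C3: Country 1 gets 3 from R3, versus -1 from R1, 1 from R2. No profitable deviation for Country 1.
Holding Country 1 at R3: Country 2 gets 1 from C3 but could get 8 by switching to C1. Country 2 has a profitable deviation.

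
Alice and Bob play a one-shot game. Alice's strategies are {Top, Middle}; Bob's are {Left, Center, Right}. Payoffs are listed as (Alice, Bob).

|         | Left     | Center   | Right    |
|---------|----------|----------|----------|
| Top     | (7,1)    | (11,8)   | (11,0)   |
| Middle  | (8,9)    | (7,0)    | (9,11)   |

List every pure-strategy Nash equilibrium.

A profile is a Nash equilibrium when each player is best-responding to the other.
Alice's best responses — vs Left: Middle (payoff 8); vs Center: Top (payoff 11); vs Right: Top (payoff 11).
Bob's best responses — vs Top: Center (payoff 8); vs Middle: Right (payoff 11).
The only mutual best response is (Top, Center); neither player gains by switching there.

(Top, Center)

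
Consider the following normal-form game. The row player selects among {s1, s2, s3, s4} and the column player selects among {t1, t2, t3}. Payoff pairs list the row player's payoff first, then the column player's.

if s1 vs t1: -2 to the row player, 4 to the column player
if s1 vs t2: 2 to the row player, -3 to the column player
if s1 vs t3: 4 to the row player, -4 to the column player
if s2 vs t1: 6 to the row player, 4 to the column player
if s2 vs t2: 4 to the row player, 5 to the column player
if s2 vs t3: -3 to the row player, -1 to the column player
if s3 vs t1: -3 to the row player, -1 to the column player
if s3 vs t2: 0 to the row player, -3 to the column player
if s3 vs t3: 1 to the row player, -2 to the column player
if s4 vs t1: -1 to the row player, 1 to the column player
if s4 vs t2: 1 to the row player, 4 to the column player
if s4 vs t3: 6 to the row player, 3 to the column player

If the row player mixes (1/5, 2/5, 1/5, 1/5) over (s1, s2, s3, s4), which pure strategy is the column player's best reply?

The column player's best reply maximizes expected payoff against the mix.
t1: (1/5)·4 + (2/5)·4 + (1/5)·(-1) + (1/5)·1 = 12/5
t2: (1/5)·(-3) + (2/5)·5 + (1/5)·(-3) + (1/5)·4 = 8/5
t3: (1/5)·(-4) + (2/5)·(-1) + (1/5)·(-2) + (1/5)·3 = -1
Highest expected payoff is 12/5, from t1.

t1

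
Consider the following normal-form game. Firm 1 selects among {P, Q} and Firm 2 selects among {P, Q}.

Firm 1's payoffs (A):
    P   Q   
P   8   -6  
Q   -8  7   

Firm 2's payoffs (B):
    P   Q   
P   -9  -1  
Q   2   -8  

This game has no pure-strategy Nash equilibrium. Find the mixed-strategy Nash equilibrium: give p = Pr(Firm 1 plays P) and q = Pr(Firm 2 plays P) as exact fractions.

In a mixed NE each player is indifferent between their pure strategies, so the opponent's mix sets the indifference.
Firm 2 indifferent between P and Q: p·(-9) + (1−p)·2 = p·(-1) + (1−p)·(-8) ⟹ 2 + (-11)p = (-8) + 7p ⟹ p = 5/9.
Firm 1 indifferent between P and Q: q·8 + (1−q)·(-6) = q·(-8) + (1−q)·7 ⟹ (-6) + 14q = 7 + (-15)q ⟹ q = 13/29.

p = 5/9, q = 13/29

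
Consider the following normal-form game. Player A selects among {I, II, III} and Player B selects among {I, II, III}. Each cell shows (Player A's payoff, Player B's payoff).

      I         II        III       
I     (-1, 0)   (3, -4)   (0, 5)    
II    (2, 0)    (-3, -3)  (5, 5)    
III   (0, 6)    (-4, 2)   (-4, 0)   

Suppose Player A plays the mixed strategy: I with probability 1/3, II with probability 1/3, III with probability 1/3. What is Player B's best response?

III

Compute Player B's expected payoff from each pure strategy against the given mix.
I: (1/3)·0 + (1/3)·0 + (1/3)·6 = 2
II: (1/3)·(-4) + (1/3)·(-3) + (1/3)·2 = -5/3
III: (1/3)·5 + (1/3)·5 + (1/3)·0 = 10/3
Highest expected payoff is 10/3, from III.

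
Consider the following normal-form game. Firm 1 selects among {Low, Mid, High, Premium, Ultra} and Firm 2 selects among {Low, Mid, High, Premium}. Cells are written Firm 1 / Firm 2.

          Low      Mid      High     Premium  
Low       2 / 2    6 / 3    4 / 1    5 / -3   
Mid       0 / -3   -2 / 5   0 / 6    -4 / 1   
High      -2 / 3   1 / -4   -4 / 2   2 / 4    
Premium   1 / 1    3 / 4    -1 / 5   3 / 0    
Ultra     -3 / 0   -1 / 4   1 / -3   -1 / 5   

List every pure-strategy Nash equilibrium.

(Low, Mid)

Check mutual best responses: a cell is a NE iff neither player can gain by unilaterally deviating.
Firm 1's best responses — vs Low: Low (payoff 2); vs Mid: Low (payoff 6); vs High: Low (payoff 4); vs Premium: Low (payoff 5).
Firm 2's best responses — vs Low: Mid (payoff 3); vs Mid: High (payoff 6); vs High: Premium (payoff 4); vs Premium: High (payoff 5); vs Ultra: Premium (payoff 5).
The only mutual best response is (Low, Mid); neither player gains by switching there.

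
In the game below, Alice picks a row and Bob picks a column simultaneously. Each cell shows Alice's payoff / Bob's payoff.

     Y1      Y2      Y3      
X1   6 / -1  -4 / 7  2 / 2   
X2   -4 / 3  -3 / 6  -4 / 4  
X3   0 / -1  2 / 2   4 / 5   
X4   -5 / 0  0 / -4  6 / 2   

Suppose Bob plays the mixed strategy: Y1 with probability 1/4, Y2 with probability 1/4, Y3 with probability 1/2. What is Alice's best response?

X3

Alice's best reply maximizes expected payoff against the mix.
X1: (1/4)·6 + (1/4)·(-4) + (1/2)·2 = 3/2
X2: (1/4)·(-4) + (1/4)·(-3) + (1/2)·(-4) = -15/4
X3: (1/4)·0 + (1/4)·2 + (1/2)·4 = 5/2
X4: (1/4)·(-5) + (1/4)·0 + (1/2)·6 = 7/4
Highest expected payoff is 5/2, from X3.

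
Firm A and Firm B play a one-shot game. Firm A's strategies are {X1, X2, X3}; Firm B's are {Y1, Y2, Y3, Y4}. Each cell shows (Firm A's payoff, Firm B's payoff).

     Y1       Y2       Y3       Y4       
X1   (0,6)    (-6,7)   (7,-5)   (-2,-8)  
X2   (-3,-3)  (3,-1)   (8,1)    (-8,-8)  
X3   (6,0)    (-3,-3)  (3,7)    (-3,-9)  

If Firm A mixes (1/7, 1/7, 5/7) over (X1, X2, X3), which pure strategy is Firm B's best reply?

Firm B's best reply maximizes expected payoff against the mix.
Y1: (1/7)·6 + (1/7)·(-3) + (5/7)·0 = 3/7
Y2: (1/7)·7 + (1/7)·(-1) + (5/7)·(-3) = -9/7
Y3: (1/7)·(-5) + (1/7)·1 + (5/7)·7 = 31/7
Y4: (1/7)·(-8) + (1/7)·(-8) + (5/7)·(-9) = -61/7
Highest expected payoff is 31/7, from Y3.

Y3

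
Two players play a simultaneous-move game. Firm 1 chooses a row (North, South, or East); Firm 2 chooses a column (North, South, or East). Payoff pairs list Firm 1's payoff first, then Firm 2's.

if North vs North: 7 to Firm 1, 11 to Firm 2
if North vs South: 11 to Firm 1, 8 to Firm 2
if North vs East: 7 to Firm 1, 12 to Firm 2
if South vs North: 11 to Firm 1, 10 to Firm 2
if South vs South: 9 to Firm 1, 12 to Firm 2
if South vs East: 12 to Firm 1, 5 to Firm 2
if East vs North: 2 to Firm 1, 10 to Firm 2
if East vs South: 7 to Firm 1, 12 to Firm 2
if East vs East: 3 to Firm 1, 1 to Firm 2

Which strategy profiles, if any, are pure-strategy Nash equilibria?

No pure-strategy Nash equilibrium

Find each player's best response to every opponent strategy; NE are the intersections.
Firm 1's best responses — vs North: South (payoff 11); vs South: North (payoff 11); vs East: South (payoff 12).
Firm 2's best responses — vs North: East (payoff 12); vs South: South (payoff 12); vs East: South (payoff 12).
No cell has both players best-responding. For instance, Firm 1's best reply to North is South, but against South Firm 2 prefers South over North.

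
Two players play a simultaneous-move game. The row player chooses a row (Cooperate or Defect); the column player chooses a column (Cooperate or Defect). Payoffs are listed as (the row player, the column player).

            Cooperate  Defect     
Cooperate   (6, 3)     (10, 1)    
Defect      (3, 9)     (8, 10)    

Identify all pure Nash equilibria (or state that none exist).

Check mutual best responses: a cell is a NE iff neither player can gain by unilaterally deviating.
The row player's best responses — vs Cooperate: Cooperate (payoff 6); vs Defect: Cooperate (payoff 10).
The column player's best responses — vs Cooperate: Cooperate (payoff 3); vs Defect: Defect (payoff 10).
The only mutual best response is (Cooperate, Cooperate); neither player gains by switching there.

(Cooperate, Cooperate)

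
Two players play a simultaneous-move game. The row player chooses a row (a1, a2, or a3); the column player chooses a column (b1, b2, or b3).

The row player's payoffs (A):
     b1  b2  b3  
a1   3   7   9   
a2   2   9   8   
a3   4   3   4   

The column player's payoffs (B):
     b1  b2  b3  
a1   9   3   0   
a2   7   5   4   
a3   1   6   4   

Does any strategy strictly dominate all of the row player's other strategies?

No strictly dominant strategy

Check whether one of the row player's strategies beats all alternatives regardless of what the opponent does.
a1 is not dominant: against b1, a3 gives 4 > 3.
a2 is not dominant: against b1, a1 gives 3 > 2.
a3 is not dominant: against b2, a1 gives 7 > 3.
No single strategy is best against every opponent action.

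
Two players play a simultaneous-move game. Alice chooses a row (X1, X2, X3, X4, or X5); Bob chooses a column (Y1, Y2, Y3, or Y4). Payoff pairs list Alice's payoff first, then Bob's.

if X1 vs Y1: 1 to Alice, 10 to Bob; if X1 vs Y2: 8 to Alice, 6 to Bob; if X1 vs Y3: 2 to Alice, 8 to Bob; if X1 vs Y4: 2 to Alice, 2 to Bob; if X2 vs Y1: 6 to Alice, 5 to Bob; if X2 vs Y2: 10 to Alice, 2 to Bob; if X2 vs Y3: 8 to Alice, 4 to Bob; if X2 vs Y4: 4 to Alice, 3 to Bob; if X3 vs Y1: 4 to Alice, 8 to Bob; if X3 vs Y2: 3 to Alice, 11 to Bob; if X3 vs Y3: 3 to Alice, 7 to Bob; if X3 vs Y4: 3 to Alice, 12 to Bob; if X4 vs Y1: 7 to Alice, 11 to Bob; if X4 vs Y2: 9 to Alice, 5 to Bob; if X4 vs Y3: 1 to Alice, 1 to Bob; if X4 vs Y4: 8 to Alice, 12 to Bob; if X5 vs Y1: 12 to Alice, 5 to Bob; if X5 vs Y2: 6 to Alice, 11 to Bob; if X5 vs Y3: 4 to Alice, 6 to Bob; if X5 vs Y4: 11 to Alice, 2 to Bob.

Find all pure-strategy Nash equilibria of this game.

A profile is a Nash equilibrium when each player is best-responding to the other.
Alice's best responses — vs Y1: X5 (payoff 12); vs Y2: X2 (payoff 10); vs Y3: X2 (payoff 8); vs Y4: X5 (payoff 11).
Bob's best responses — vs X1: Y1 (payoff 10); vs X2: Y1 (payoff 5); vs X3: Y4 (payoff 12); vs X4: Y4 (payoff 12); vs X5: Y2 (payoff 11).
No cell has both players best-responding. For instance, Alice's best reply to Y3 is X2, but against X2 Bob prefers Y1 over Y3.

None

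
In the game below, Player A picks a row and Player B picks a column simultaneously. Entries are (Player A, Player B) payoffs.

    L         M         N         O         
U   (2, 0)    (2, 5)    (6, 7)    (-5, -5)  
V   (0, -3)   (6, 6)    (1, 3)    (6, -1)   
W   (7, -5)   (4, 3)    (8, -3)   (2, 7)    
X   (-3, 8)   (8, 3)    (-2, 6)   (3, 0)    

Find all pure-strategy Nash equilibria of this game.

There is no pure-strategy Nash equilibrium

Find each player's best response to every opponent strategy; NE are the intersections.
Player A's best responses — vs L: W (payoff 7); vs M: X (payoff 8); vs N: W (payoff 8); vs O: V (payoff 6).
Player B's best responses — vs U: N (payoff 7); vs V: M (payoff 6); vs W: O (payoff 7); vs X: L (payoff 8).
No cell has both players best-responding. For instance, Player A's best reply to N is W, but against W Player B prefers O over N.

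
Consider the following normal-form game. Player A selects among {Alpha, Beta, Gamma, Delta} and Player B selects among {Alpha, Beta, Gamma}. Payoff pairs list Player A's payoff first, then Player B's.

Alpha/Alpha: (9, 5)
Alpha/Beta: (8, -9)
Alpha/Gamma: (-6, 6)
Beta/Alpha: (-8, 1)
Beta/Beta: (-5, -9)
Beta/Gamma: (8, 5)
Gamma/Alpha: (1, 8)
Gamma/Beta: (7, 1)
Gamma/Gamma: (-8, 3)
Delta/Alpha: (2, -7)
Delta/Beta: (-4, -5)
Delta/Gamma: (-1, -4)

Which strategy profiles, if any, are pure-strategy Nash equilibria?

(Beta, Gamma)

Find each player's best response to every opponent strategy; NE are the intersections.
Player A's best responses — vs Alpha: Alpha (payoff 9); vs Beta: Alpha (payoff 8); vs Gamma: Beta (payoff 8).
Player B's best responses — vs Alpha: Gamma (payoff 6); vs Beta: Gamma (payoff 5); vs Gamma: Alpha (payoff 8); vs Delta: Gamma (payoff -4).
The only mutual best response is (Beta, Gamma); neither player gains by switching there.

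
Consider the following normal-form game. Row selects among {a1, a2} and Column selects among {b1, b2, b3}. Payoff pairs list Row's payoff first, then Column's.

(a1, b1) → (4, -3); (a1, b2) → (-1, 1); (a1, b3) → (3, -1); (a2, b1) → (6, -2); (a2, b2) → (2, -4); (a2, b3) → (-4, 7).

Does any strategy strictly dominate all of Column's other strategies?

Check whether one of Column's strategies beats all alternatives regardless of what the opponent does.
b1 is not dominant: against a1, b2 gives 1 > -3.
b2 is not dominant: against a2, b1 gives -2 > -4.
b3 is not dominant: against a1, b2 gives 1 > -1.
No single strategy is best against every opponent action.

None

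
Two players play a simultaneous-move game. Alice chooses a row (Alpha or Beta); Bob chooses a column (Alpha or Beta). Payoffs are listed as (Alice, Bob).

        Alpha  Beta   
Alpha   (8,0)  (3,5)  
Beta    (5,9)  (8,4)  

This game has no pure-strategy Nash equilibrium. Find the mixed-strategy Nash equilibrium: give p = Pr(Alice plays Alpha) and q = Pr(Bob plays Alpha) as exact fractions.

p = 1/2, q = 5/8

In a mixed NE each player is indifferent between their pure strategies, so the opponent's mix sets the indifference.
Bob indifferent between Alpha and Beta: p·0 + (1−p)·9 = p·5 + (1−p)·4 ⟹ 9 + (-9)p = 4 + 1p ⟹ p = 1/2.
Alice indifferent between Alpha and Beta: q·8 + (1−q)·3 = q·5 + (1−q)·8 ⟹ 3 + 5q = 8 + (-3)q ⟹ q = 5/8.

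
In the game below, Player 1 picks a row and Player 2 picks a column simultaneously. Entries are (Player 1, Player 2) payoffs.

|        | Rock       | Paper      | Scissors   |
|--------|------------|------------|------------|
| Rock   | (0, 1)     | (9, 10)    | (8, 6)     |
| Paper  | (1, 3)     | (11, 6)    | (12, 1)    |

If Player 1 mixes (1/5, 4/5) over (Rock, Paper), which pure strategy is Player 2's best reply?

Paper

Player 2's best reply maximizes expected payoff against the mix.
Rock: (1/5)·1 + (4/5)·3 = 13/5
Paper: (1/5)·10 + (4/5)·6 = 34/5
Scissors: (1/5)·6 + (4/5)·1 = 2
Highest expected payoff is 34/5, from Paper.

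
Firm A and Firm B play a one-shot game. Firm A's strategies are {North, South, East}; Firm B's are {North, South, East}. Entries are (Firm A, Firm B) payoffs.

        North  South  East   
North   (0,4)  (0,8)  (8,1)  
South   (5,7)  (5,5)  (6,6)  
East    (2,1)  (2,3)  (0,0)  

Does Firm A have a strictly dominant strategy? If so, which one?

A strategy is strictly dominant if it gives Firm A a strictly higher payoff than every other strategy, against every choice by the opponent.
North is not dominant: against North, South gives 5 > 0.
South is not dominant: against East, North gives 8 > 6.
East is not dominant: against North, South gives 5 > 2.
No single strategy is best against every opponent action.

No strictly dominant strategy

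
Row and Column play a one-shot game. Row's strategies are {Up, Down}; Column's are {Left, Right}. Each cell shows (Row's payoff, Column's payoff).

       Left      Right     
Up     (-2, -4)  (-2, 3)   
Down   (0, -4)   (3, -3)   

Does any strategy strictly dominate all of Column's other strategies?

Right

A strategy is strictly dominant if it gives Column a strictly higher payoff than every other strategy, against every choice by the opponent.
Right strictly dominates: vs Up: 3 > -4; vs Down: -3 > -4.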